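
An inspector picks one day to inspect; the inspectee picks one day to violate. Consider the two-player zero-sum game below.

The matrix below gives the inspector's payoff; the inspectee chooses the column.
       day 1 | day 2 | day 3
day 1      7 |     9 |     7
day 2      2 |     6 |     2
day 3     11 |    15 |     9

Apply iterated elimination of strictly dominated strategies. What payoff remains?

Column day 2 is strictly dominated by day 1 for the inspectee (7<9, 2<6, 11<15); eliminate day 2.
Row day 1 is strictly dominated by row day 3 (11>7, 9>7); eliminate day 1.
Row day 2 is strictly dominated by row day 3 (11>2, 9>2); eliminate day 2.
Column day 1 is strictly dominated by day 3 for the inspectee (9<11); eliminate day 1.
Only (day 3, day 3) remains, with payoff 9.

9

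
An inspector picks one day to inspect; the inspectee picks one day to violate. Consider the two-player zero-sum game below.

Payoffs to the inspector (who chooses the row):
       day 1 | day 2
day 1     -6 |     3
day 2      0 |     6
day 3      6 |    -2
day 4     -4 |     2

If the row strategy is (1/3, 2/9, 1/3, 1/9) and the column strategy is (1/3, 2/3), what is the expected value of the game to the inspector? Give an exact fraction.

Against (1/3, 2/3), each row's expected payoff is day 1: 0; day 2: 4; day 3: 2/3; day 4: 0.
Taking the (1/3, 2/9, 1/3, 1/9)-weighted average: (1/3)·(0) + (2/9)·(4) + (1/3)·(2/3) + (1/9)·(0) = 10/9.

10/9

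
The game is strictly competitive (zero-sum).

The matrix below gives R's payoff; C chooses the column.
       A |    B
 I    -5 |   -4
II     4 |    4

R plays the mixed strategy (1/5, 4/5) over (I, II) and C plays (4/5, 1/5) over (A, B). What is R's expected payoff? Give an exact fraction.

56/25

Against (4/5, 1/5), each row's expected payoff is I: -24/5; II: 4.
Taking the (1/5, 4/5)-weighted average: (1/5)·(-24/5) + (4/5)·(4) = 56/25.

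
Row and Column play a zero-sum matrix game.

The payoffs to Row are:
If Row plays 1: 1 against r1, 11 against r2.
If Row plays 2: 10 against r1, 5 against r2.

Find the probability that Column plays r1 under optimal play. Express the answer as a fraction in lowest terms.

Row minima are 1 and 5, so Row's maximin is 5; column maxima are 10 and 11, so Column's minimax is 10. These differ, so the equilibrium is in mixed strategies.
Let Column play r1 with probability q. Row is indifferent when q + 11(1−q) = 10q + 5(1−q), giving q = 2/5.

2/5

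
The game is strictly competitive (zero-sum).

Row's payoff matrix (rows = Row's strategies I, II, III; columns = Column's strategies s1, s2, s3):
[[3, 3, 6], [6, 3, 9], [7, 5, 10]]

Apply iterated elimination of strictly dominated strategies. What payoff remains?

5

Row I is strictly dominated by row III (7>3, 5>3, 10>6); eliminate I.
Row II is strictly dominated by row III (7>6, 5>3, 10>9); eliminate II.
Column s1 is strictly dominated by s2 for Column (5<7); eliminate s1.
Column s3 is strictly dominated by s2 for Column (5<10); eliminate s3.
Only (III, s2) remains, with payoff 5.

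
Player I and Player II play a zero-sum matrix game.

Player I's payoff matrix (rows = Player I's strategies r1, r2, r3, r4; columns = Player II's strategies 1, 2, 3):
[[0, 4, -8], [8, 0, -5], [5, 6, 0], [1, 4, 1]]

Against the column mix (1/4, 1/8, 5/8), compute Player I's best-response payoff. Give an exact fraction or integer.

r1: (0)·(1/4) + (4)·(1/8) + (-8)·(5/8) = -9/2.
r2: (8)·(1/4) + (0)·(1/8) + (-5)·(5/8) = -9/8.
r3: (5)·(1/4) + (6)·(1/8) + (0)·(5/8) = 2.
r4: (1)·(1/4) + (4)·(1/8) + (1)·(5/8) = 11/8.
The best pure response is r3 with expected payoff 2.

2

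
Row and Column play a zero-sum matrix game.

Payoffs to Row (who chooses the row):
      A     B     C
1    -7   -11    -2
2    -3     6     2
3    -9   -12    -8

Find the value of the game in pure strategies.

-3

Row minima: -11, -3, -12 → Row's maximin is -3.
Column maxima: -3, 6, 2 → Column's minimax is -3.
They coincide at (2, A), so the value is -3.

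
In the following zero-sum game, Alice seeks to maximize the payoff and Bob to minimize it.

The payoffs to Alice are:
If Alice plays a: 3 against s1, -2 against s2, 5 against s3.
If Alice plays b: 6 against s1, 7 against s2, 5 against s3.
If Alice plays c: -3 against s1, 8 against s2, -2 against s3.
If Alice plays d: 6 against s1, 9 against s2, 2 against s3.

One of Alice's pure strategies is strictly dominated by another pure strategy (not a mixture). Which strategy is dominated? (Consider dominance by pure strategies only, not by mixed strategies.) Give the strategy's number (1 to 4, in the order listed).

Compare c with d: 6 > -3, 9 > 8, 2 > -2.
So d strictly dominates c for Alice; c is strictly dominated.

3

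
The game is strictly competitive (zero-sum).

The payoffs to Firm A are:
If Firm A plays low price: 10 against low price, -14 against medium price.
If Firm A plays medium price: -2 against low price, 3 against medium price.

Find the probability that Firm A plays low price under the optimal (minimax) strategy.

Row minima are -14 and -2, so Firm A's maximin is -2; column maxima are 10 and 3, so Firm B's minimax is 3. These differ, so the equilibrium is in mixed strategies.
Let Firm A play low price with probability p. Firm B is indifferent when 10p − 2(1−p) = −14p + 3(1−p), giving p = 5/29.

5/29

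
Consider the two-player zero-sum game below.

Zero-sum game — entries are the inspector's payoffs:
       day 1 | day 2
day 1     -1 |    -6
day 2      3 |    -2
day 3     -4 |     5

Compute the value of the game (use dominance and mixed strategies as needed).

Row day 1 is strictly dominated by row day 2, so the inspector never plays it.
The remaining 2×2 game on (day 2, day 3) × (day 1, day 2) has no saddle point. Let the inspector play day 2 with probability p; indifference gives 3p − 4(1−p) = −2p + 5(1−p), so p = 9/14.
Similarly the inspectee's optimal q on day 1 is 1/2, and the value is 3·(1/2) + (-2)·(1/2) = 1/2.

1/2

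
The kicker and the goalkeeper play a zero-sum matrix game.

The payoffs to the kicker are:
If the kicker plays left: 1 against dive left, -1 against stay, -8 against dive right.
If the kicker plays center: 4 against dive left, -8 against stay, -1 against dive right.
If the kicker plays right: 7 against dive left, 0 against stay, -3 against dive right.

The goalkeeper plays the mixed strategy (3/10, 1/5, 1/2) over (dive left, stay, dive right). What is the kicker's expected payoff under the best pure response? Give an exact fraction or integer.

left: (1)·(3/10) + (-1)·(1/5) + (-8)·(1/2) = -39/10.
center: (4)·(3/10) + (-8)·(1/5) + (-1)·(1/2) = -9/10.
right: (7)·(3/10) + (0)·(1/5) + (-3)·(1/2) = 3/5.
The best pure response is right with expected payoff 3/5.

3/5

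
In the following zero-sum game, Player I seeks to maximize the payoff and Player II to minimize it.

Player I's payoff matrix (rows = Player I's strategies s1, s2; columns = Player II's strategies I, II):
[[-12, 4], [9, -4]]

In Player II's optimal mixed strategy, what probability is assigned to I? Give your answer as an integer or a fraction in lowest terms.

Row minima are -12 and -4, so Player I's maximin is -4; column maxima are 9 and 4, so Player II's minimax is 4. These differ, so the equilibrium is in mixed strategies.
Let Player II play I with probability q. Player I is indifferent when −12q + 4(1−q) = 9q − 4(1−q), giving q = 8/29.

8/29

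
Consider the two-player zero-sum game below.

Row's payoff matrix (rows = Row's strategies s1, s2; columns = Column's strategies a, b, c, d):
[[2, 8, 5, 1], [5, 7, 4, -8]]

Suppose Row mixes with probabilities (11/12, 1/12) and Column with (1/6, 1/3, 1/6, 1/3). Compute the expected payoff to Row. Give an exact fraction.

47/12

Against (1/6, 1/3, 1/6, 1/3), each row's expected payoff is s1: 25/6; s2: 7/6.
Taking the (11/12, 1/12)-weighted average: (11/12)·(25/6) + (1/12)·(7/6) = 47/12.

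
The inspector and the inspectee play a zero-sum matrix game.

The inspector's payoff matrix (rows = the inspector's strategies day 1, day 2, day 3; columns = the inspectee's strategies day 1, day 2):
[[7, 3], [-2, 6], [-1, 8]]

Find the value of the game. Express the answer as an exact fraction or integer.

Row day 2 is strictly dominated by row day 3, so the inspector never plays it.
The remaining 2×2 game on (day 1, day 3) × (day 1, day 2) has no saddle point. Let the inspector play day 1 with probability p; indifference gives 7p − (1−p) = 3p + 8(1−p), so p = 9/13.
Similarly the inspectee's optimal q on day 1 is 5/13, and the value is 7·(5/13) + (3)·(8/13) = 59/13.

59/13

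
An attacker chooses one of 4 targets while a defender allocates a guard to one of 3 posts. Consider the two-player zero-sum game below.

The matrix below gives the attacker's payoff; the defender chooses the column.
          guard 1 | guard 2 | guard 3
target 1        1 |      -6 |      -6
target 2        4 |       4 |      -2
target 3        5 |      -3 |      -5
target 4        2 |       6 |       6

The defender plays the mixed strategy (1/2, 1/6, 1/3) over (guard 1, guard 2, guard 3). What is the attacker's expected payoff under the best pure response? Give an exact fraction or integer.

4

target 1: (1)·(1/2) + (-6)·(1/6) + (-6)·(1/3) = -5/2.
target 2: (4)·(1/2) + (4)·(1/6) + (-2)·(1/3) = 2.
target 3: (5)·(1/2) + (-3)·(1/6) + (-5)·(1/3) = 1/3.
target 4: (2)·(1/2) + (6)·(1/6) + (6)·(1/3) = 4.
The best pure response is target 4 with expected payoff 4.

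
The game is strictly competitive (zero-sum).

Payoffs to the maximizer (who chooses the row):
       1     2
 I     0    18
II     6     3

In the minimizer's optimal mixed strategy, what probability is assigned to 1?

5/7

Row minima are 0 and 3, so the maximizer's maximin is 3; column maxima are 6 and 18, so the minimizer's minimax is 6. These differ, so the equilibrium is in mixed strategies.
Let the minimizer play 1 with probability q. The maximizer is indifferent when 18(1−q) = 6q + 3(1−q), giving q = 5/7.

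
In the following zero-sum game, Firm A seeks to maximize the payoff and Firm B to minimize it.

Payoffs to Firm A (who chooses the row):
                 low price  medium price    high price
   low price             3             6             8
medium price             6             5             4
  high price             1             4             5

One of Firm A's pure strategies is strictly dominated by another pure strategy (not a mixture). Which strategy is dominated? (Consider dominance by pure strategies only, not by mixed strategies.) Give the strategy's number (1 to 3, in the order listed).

Compare high price with low price: 3 > 1, 6 > 4, 8 > 5.
So low price strictly dominates high price for Firm A; high price is strictly dominated.

3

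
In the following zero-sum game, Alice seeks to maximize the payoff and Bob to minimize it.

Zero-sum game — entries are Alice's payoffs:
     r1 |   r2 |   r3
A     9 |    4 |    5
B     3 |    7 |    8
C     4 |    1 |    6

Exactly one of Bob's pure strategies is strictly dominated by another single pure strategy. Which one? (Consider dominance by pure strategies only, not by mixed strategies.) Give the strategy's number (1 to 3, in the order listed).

3

Bob prefers columns that give Alice less. Compare r3 with r2: 4 < 5, 7 < 8, 1 < 6.
So r2 strictly dominates r3 for Bob; r3 is strictly dominated.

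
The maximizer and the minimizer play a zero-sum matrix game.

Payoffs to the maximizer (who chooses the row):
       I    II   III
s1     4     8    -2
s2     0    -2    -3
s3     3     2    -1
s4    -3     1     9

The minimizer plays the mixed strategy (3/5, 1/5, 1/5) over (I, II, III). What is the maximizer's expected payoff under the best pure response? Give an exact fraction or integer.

s1: (4)·(3/5) + (8)·(1/5) + (-2)·(1/5) = 18/5.
s2: (0)·(3/5) + (-2)·(1/5) + (-3)·(1/5) = -1.
s3: (3)·(3/5) + (2)·(1/5) + (-1)·(1/5) = 2.
s4: (-3)·(3/5) + (1)·(1/5) + (9)·(1/5) = 1/5.
The best pure response is s1 with expected payoff 18/5.

18/5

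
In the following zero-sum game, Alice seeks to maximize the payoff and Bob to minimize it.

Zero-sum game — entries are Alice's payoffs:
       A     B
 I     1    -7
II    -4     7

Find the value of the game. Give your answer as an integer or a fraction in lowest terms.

-21/19

Row minima are -7 and -4, so Alice's maximin is -4; column maxima are 1 and 7, so Bob's minimax is 1. These differ, so the equilibrium is in mixed strategies.
Let Alice play I with probability p. Bob is indifferent when p − 4(1−p) = −7p + 7(1−p), giving p = 11/19.
Let Bob play A with probability q. Alice is indifferent when q − 7(1−q) = −4q + 7(1−q), giving q = 14/19.
The value is 1·(14/19) + (-7)·(5/19) = -21/19.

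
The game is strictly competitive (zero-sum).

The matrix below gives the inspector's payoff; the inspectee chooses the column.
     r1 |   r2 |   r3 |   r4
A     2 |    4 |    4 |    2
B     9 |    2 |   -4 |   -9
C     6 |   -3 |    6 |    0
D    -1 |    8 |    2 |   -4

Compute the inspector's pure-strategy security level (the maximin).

The worst-case payoff for each row is A: 2, B: -9, C: -3, D: -4.
The best of these is 2.

2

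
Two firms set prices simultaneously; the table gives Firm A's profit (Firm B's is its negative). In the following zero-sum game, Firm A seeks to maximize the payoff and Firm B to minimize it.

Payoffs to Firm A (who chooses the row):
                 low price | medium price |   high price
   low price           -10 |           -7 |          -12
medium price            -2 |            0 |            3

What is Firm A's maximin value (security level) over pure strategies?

The worst-case payoff for each row is low price: -12, medium price: -2.
The best of these is -2.

-2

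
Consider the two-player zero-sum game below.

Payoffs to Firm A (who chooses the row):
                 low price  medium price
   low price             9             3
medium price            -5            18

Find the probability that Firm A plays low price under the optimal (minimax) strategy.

Row minima are 3 and -5, so Firm A's maximin is 3; column maxima are 9 and 18, so Firm B's minimax is 9. These differ, so the equilibrium is in mixed strategies.
Let Firm A play low price with probability p. Firm B is indifferent when 9p − 5(1−p) = 3p + 18(1−p), giving p = 23/29.

23/29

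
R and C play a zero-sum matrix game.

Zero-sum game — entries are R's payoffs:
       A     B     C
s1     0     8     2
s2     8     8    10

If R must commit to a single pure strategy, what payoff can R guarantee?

8

The worst-case payoff for each row is s1: 0, s2: 8.
The best of these is 8.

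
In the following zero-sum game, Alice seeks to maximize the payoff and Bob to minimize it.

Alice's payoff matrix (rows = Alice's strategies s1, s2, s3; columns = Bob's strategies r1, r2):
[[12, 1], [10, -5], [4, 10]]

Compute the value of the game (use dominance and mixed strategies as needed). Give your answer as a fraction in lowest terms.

Row s2 is strictly dominated by row s1, so Alice never plays it.
The remaining 2×2 game on (s1, s3) × (r1, r2) has no saddle point. Let Alice play s1 with probability p; indifference gives 12p + 4(1−p) = p + 10(1−p), so p = 6/17.
Similarly Bob's optimal q on r1 is 9/17, and the value is 12·(9/17) + (1)·(8/17) = 116/17.

116/17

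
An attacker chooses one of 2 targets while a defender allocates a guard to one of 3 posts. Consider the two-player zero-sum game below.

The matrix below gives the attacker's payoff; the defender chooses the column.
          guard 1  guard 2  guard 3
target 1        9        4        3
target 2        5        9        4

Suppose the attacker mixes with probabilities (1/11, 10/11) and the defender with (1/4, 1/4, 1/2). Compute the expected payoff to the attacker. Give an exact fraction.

Against (1/4, 1/4, 1/2), each row's expected payoff is target 1: 19/4; target 2: 11/2.
Taking the (1/11, 10/11)-weighted average: (1/11)·(19/4) + (10/11)·(11/2) = 239/44.

239/44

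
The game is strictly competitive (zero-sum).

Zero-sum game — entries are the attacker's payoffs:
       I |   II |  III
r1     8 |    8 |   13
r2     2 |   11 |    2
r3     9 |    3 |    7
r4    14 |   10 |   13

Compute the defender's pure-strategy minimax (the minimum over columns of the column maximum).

The worst case (largest entry) in each column is I: 14, II: 11, III: 13.
The best (smallest) of these is 11.

11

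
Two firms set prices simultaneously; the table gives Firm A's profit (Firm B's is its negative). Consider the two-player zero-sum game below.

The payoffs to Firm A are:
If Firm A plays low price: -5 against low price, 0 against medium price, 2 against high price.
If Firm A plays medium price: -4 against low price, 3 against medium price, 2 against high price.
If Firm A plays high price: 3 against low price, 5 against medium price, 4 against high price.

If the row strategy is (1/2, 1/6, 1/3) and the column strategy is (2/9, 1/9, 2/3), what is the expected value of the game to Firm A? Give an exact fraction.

83/54

Against (2/9, 1/9, 2/3), each row's expected payoff is low price: 2/9; medium price: 7/9; high price: 35/9.
Taking the (1/2, 1/6, 1/3)-weighted average: (1/2)·(2/9) + (1/6)·(7/9) + (1/3)·(35/9) = 83/54.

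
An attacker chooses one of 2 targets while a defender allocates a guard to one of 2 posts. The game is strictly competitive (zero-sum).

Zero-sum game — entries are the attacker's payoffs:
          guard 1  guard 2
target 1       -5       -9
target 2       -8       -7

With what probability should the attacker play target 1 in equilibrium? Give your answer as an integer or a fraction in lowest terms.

Row minima are -9 and -8, so the attacker's maximin is -8; column maxima are -5 and -7, so the defender's minimax is -7. These differ, so the equilibrium is in mixed strategies.
Let the attacker play target 1 with probability p. The defender is indifferent when −5p − 8(1−p) = −9p − 7(1−p), giving p = 1/5.

1/5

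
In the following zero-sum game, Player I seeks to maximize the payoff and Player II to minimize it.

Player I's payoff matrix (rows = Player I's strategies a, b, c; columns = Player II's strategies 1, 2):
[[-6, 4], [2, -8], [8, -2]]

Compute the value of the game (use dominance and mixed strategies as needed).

Row b is strictly dominated by row c, so Player I never plays it.
The remaining 2×2 game on (a, c) × (1, 2) has no saddle point. Let Player I play a with probability p; indifference gives −6p + 8(1−p) = 4p − 2(1−p), so p = 1/2.
Similarly Player II's optimal q on 1 is 3/10, and the value is -6·(3/10) + (4)·(7/10) = 1.

1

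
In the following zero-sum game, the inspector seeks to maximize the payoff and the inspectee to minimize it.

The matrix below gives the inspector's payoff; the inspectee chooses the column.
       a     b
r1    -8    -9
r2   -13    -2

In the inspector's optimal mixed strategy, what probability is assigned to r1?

11/12

Row minima are -9 and -13, so the inspector's maximin is -9; column maxima are -8 and -2, so the inspectee's minimax is -8. These differ, so the equilibrium is in mixed strategies.
Let the inspector play r1 with probability p. The inspectee is indifferent when −8p − 13(1−p) = −9p − 2(1−p), giving p = 11/12.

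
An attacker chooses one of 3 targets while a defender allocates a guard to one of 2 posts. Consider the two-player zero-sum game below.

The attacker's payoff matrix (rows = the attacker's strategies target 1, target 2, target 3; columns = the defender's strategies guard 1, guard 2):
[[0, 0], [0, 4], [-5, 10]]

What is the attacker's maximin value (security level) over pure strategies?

The worst-case payoff for each row is target 1: 0, target 2: 0, target 3: -5.
The best of these is 0.

0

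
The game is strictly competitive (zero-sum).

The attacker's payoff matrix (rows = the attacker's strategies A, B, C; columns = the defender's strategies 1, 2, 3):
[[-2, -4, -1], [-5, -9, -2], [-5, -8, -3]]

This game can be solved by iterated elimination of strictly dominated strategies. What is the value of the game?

-4

Row B is strictly dominated by row A (-2>-5, -4>-9, -1>-2); eliminate B.
Column 3 is strictly dominated by 1 for the defender (-2<-1, -5<-3); eliminate 3.
Column 1 is strictly dominated by 2 for the defender (-4<-2, -8<-5); eliminate 1.
Row C is strictly dominated by row A (-4>-8); eliminate C.
Only (A, 2) remains, with payoff -4.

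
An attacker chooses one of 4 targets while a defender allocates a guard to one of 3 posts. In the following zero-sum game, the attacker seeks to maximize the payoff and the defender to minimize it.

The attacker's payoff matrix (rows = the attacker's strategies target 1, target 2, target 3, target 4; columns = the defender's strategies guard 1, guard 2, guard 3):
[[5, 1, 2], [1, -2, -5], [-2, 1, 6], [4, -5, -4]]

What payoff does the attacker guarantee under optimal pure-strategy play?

Row minima: 1, -5, -2, -5 → the attacker's maximin is 1.
Column maxima: 5, 1, 6 → the defender's minimax is 1.
They coincide at (target 1, guard 2), so the value is 1.

1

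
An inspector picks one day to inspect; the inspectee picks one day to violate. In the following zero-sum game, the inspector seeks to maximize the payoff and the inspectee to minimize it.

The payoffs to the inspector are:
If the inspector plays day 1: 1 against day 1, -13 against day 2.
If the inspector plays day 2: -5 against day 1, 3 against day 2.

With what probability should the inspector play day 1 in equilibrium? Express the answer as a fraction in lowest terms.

4/11

Row minima are -13 and -5, so the inspector's maximin is -5; column maxima are 1 and 3, so the inspectee's minimax is 1. These differ, so the equilibrium is in mixed strategies.
Let the inspector play day 1 with probability p. The inspectee is indifferent when p − 5(1−p) = −13p + 3(1−p), giving p = 4/11.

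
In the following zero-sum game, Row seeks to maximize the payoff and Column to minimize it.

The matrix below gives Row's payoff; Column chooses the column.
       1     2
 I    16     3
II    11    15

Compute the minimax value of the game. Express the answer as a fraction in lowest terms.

Row minima are 3 and 11, so Row's maximin is 11; column maxima are 16 and 15, so Column's minimax is 15. These differ, so the equilibrium is in mixed strategies.
Let Row play I with probability p. Column is indifferent when 16p + 11(1−p) = 3p + 15(1−p), giving p = 4/17.
Let Column play 1 with probability q. Row is indifferent when 16q + 3(1−q) = 11q + 15(1−q), giving q = 12/17.
The value is 16·(12/17) + (3)·(5/17) = 207/17.

207/17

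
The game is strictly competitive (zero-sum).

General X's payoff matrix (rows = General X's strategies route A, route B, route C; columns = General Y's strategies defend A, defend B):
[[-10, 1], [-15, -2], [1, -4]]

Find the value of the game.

Row route B is strictly dominated by row route A, so General X never plays it.
The remaining 2×2 game on (route A, route C) × (defend A, defend B) has no saddle point. Let General X play route A with probability p; indifference gives −10p + (1−p) = p − 4(1−p), so p = 5/16.
Similarly General Y's optimal q on defend A is 5/16, and the value is -10·(5/16) + (1)·(11/16) = -39/16.

-39/16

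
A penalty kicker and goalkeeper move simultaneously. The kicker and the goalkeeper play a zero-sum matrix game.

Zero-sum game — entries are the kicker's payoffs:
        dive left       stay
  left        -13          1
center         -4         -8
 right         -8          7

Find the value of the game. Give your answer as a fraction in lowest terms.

Row left is strictly dominated by row right, so the kicker never plays it.
The remaining 2×2 game on (center, right) × (dive left, stay) has no saddle point. Let the kicker play center with probability p; indifference gives −4p − 8(1−p) = −8p + 7(1−p), so p = 15/19.
Similarly the goalkeeper's optimal q on dive left is 15/19, and the value is -4·(15/19) + (-8)·(4/19) = -92/19.

-92/19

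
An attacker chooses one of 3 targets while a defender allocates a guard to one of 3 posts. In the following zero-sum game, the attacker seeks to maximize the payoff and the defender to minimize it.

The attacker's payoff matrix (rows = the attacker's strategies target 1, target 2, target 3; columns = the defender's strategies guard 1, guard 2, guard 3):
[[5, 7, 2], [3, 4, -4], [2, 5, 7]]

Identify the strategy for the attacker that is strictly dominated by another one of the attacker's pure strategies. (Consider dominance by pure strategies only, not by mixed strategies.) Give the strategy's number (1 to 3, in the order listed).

2

Compare target 2 with target 1: 5 > 3, 7 > 4, 2 > -4.
So target 1 strictly dominates target 2 for the attacker; target 2 is strictly dominated.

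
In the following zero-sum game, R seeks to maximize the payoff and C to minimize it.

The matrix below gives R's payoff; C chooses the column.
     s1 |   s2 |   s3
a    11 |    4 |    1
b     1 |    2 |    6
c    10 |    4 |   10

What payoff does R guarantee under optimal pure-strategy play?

4

Row minima: 1, 1, 4 → R's maximin is 4.
Column maxima: 11, 4, 10 → C's minimax is 4.
They coincide at (c, s2), so the value is 4.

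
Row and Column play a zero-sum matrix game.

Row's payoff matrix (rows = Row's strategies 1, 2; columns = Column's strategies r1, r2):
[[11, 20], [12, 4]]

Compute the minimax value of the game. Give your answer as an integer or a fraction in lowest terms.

Row minima are 11 and 4, so Row's maximin is 11; column maxima are 12 and 20, so Column's minimax is 12. These differ, so the equilibrium is in mixed strategies.
Let Row play 1 with probability p. Column is indifferent when 11p + 12(1−p) = 20p + 4(1−p), giving p = 8/17.
Let Column play r1 with probability q. Row is indifferent when 11q + 20(1−q) = 12q + 4(1−q), giving q = 16/17.
The value is 11·(16/17) + (20)·(1/17) = 196/17.

196/17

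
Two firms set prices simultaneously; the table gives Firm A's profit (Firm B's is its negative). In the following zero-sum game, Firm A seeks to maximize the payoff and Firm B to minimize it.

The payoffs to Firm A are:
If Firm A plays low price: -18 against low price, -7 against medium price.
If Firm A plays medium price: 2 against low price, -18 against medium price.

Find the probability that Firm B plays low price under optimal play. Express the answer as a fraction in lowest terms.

Row minima are -18 and -18, so Firm A's maximin is -18; column maxima are 2 and -7, so Firm B's minimax is -7. These differ, so the equilibrium is in mixed strategies.
Let Firm B play low price with probability q. Firm A is indifferent when −18q − 7(1−q) = 2q − 18(1−q), giving q = 11/31.

11/31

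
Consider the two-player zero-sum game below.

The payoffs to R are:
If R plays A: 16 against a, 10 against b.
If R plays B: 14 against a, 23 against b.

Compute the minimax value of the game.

Row minima are 10 and 14, so R's maximin is 14; column maxima are 16 and 23, so C's minimax is 16. These differ, so the equilibrium is in mixed strategies.
Let R play A with probability p. C is indifferent when 16p + 14(1−p) = 10p + 23(1−p), giving p = 3/5.
Let C play a with probability q. R is indifferent when 16q + 10(1−q) = 14q + 23(1−q), giving q = 13/15.
The value is 16·(13/15) + (10)·(2/15) = 76/5.

76/5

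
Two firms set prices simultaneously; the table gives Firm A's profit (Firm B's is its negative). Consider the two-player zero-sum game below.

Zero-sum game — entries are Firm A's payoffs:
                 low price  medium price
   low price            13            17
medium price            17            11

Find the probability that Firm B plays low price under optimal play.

Row minima are 13 and 11, so Firm A's maximin is 13; column maxima are 17 and 17, so Firm B's minimax is 17. These differ, so the equilibrium is in mixed strategies.
Let Firm B play low price with probability q. Firm A is indifferent when 13q + 17(1−q) = 17q + 11(1−q), giving q = 3/5.

3/5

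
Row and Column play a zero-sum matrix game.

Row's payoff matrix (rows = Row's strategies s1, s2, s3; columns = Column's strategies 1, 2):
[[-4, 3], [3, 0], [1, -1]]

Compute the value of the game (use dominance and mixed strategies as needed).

Row s3 is strictly dominated by row s2, so Row never plays it.
The remaining 2×2 game on (s1, s2) × (1, 2) has no saddle point. Let Row play s1 with probability p; indifference gives −4p + 3(1−p) = 3p, so p = 3/10.
Similarly Column's optimal q on 1 is 3/10, and the value is -4·(3/10) + (3)·(7/10) = 9/10.

9/10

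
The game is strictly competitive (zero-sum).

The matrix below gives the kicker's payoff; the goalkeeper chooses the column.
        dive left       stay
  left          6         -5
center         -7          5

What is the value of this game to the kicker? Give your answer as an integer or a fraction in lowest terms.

-5/23

Row minima are -5 and -7, so the kicker's maximin is -5; column maxima are 6 and 5, so the goalkeeper's minimax is 5. These differ, so the equilibrium is in mixed strategies.
Let the kicker play left with probability p. The goalkeeper is indifferent when 6p − 7(1−p) = −5p + 5(1−p), giving p = 12/23.
Let the goalkeeper play dive left with probability q. The kicker is indifferent when 6q − 5(1−q) = −7q + 5(1−q), giving q = 10/23.
The value is 6·(10/23) + (-5)·(13/23) = -5/23.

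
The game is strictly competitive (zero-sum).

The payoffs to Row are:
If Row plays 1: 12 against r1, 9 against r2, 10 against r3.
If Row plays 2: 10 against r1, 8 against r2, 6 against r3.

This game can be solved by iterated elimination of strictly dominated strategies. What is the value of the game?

9

Column r1 is strictly dominated by r2 for Column (9<12, 8<10); eliminate r1.
Row 2 is strictly dominated by row 1 (9>8, 10>6); eliminate 2.
Column r3 is strictly dominated by r2 for Column (9<10); eliminate r3.
Only (1, r2) remains, with payoff 9.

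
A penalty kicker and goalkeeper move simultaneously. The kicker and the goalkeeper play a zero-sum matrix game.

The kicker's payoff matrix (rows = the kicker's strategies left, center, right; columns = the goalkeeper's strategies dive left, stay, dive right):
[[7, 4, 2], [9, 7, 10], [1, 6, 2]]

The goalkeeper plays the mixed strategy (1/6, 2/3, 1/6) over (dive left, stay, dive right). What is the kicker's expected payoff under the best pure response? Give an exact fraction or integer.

left: (7)·(1/6) + (4)·(2/3) + (2)·(1/6) = 25/6.
center: (9)·(1/6) + (7)·(2/3) + (10)·(1/6) = 47/6.
right: (1)·(1/6) + (6)·(2/3) + (2)·(1/6) = 9/2.
The best pure response is center with expected payoff 47/6.

47/6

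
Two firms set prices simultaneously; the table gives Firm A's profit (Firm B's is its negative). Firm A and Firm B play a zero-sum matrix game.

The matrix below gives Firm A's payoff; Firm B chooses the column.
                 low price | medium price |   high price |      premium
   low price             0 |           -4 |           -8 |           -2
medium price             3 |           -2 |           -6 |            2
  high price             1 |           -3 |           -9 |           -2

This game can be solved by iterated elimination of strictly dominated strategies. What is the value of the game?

-6

Column premium is strictly dominated by medium price for Firm B (-4<-2, -2<2, -3<-2); eliminate premium.
Column medium price is strictly dominated by high price for Firm B (-8<-4, -6<-2, -9<-3); eliminate medium price.
Column low price is strictly dominated by high price for Firm B (-8<0, -6<3, -9<1); eliminate low price.
Row high price is strictly dominated by row low price (-8>-9); eliminate high price.
Row low price is strictly dominated by row medium price (-6>-8); eliminate low price.
Only (medium price, high price) remains, with payoff -6.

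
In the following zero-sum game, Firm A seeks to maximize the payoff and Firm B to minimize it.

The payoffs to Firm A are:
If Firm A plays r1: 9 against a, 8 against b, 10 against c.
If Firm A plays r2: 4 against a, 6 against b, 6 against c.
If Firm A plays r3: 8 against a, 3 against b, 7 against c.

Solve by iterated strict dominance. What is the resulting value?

Row r2 is strictly dominated by row r1 (9>4, 8>6, 10>6); eliminate r2.
Column c is strictly dominated by b for Firm B (8<10, 3<7); eliminate c.
Column a is strictly dominated by b for Firm B (8<9, 3<8); eliminate a.
Row r3 is strictly dominated by row r1 (8>3); eliminate r3.
Only (r1, b) remains, with payoff 8.

8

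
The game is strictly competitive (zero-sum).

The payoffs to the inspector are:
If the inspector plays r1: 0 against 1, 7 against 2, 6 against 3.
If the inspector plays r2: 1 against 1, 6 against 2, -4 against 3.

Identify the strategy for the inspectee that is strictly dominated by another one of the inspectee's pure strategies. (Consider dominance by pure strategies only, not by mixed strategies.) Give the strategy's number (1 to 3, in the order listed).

The inspectee prefers columns that give the inspector less. Compare 2 with 1: 0 < 7, 1 < 6.
So 1 strictly dominates 2 for the inspectee; 2 is strictly dominated.

2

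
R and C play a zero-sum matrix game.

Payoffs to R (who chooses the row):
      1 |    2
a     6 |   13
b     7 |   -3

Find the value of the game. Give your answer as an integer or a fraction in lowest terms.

109/17

Row minima are 6 and -3, so R's maximin is 6; column maxima are 7 and 13, so C's minimax is 7. These differ, so the equilibrium is in mixed strategies.
Let R play a with probability p. C is indifferent when 6p + 7(1−p) = 13p − 3(1−p), giving p = 10/17.
Let C play 1 with probability q. R is indifferent when 6q + 13(1−q) = 7q − 3(1−q), giving q = 16/17.
The value is 6·(16/17) + (13)·(1/17) = 109/17.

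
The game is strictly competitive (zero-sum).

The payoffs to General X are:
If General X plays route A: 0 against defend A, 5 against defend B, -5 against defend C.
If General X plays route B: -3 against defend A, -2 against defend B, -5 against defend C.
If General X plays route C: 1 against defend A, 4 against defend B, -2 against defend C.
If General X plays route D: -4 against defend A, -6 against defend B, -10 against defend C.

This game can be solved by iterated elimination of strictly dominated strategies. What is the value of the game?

Row route D is strictly dominated by row route A (0>-4, 5>-6, -5>-10); eliminate route D.
Row route B is strictly dominated by row route C (1>-3, 4>-2, -2>-5); eliminate route B.
Column defend B is strictly dominated by defend A for General Y (0<5, 1<4); eliminate defend B.
Column defend A is strictly dominated by defend C for General Y (-5<0, -2<1); eliminate defend A.
Row route A is strictly dominated by row route C (-2>-5); eliminate route A.
Only (route C, defend C) remains, with payoff -2.

-2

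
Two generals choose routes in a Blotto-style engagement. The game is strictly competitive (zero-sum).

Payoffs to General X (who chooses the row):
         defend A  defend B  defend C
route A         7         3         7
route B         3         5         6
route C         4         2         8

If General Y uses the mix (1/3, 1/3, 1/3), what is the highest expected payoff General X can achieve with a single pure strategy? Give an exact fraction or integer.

route A: (7)·(1/3) + (3)·(1/3) + (7)·(1/3) = 17/3.
route B: (3)·(1/3) + (5)·(1/3) + (6)·(1/3) = 14/3.
route C: (4)·(1/3) + (2)·(1/3) + (8)·(1/3) = 14/3.
The best pure response is route A with expected payoff 17/3.

17/3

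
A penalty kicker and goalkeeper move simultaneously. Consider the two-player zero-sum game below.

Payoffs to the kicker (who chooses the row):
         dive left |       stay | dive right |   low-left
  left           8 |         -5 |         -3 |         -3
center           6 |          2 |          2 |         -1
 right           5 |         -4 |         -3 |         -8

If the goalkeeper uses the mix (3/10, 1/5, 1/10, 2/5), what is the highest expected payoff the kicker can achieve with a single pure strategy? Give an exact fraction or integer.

2

left: (8)·(3/10) + (-5)·(1/5) + (-3)·(1/10) + (-3)·(2/5) = -1/10.
center: (6)·(3/10) + (2)·(1/5) + (2)·(1/10) + (-1)·(2/5) = 2.
right: (5)·(3/10) + (-4)·(1/5) + (-3)·(1/10) + (-8)·(2/5) = -14/5.
The best pure response is center with expected payoff 2.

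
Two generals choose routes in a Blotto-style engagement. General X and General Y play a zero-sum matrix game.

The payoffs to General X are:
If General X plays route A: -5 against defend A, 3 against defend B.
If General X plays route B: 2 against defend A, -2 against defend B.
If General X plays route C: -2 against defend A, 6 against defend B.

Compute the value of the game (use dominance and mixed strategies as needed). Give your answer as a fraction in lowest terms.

Row route A is strictly dominated by row route C, so General X never plays it.
The remaining 2×2 game on (route B, route C) × (defend A, defend B) has no saddle point. Let General X play route B with probability p; indifference gives 2p − 2(1−p) = −2p + 6(1−p), so p = 2/3.
Similarly General Y's optimal q on defend A is 2/3, and the value is 2·(2/3) + (-2)·(1/3) = 2/3.

2/3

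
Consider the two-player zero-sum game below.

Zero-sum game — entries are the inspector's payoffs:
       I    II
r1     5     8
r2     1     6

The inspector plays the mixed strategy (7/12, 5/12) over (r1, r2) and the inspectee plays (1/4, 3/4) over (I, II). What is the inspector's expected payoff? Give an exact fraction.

Against (1/4, 3/4), each row's expected payoff is r1: 29/4; r2: 19/4.
Taking the (7/12, 5/12)-weighted average: (7/12)·(29/4) + (5/12)·(19/4) = 149/24.

149/24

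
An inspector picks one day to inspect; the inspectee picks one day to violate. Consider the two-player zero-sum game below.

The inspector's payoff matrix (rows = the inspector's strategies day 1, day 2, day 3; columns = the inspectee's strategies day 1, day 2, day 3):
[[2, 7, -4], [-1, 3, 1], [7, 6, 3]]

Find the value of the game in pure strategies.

Row minima: -4, -1, 3 → the inspector's maximin is 3.
Column maxima: 7, 7, 3 → the inspectee's minimax is 3.
They coincide at (day 3, day 3), so the value is 3.

3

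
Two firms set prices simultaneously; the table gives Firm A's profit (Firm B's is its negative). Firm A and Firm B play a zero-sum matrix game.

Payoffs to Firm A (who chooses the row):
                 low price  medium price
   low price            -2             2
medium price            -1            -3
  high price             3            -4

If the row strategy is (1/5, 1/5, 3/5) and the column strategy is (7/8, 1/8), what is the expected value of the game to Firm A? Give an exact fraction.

29/40

Against (7/8, 1/8), each row's expected payoff is low price: -3/2; medium price: -5/4; high price: 17/8.
Taking the (1/5, 1/5, 3/5)-weighted average: (1/5)·(-3/2) + (1/5)·(-5/4) + (3/5)·(17/8) = 29/40.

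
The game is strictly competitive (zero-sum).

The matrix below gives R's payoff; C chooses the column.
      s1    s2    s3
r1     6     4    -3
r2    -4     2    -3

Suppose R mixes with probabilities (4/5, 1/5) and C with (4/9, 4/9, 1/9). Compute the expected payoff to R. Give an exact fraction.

137/45

Against (4/9, 4/9, 1/9), each row's expected payoff is r1: 37/9; r2: -11/9.
Taking the (4/5, 1/5)-weighted average: (4/5)·(37/9) + (1/5)·(-11/9) = 137/45.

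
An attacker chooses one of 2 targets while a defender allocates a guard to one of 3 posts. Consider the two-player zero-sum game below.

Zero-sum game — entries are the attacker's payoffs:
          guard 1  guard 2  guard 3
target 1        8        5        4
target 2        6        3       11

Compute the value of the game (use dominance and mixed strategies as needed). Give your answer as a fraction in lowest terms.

43/9

Column guard 1 is strictly dominated by guard 2 for the defender (it gives the attacker more in every row).
The remaining 2×2 game on (target 1, target 2) × (guard 2, guard 3) has no saddle point. Let the attacker play target 1 with probability p; indifference gives 5p + 3(1−p) = 4p + 11(1−p), so p = 8/9.
Similarly the defender's optimal q on guard 2 is 7/9, and the value is 5·(7/9) + (4)·(2/9) = 43/9.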